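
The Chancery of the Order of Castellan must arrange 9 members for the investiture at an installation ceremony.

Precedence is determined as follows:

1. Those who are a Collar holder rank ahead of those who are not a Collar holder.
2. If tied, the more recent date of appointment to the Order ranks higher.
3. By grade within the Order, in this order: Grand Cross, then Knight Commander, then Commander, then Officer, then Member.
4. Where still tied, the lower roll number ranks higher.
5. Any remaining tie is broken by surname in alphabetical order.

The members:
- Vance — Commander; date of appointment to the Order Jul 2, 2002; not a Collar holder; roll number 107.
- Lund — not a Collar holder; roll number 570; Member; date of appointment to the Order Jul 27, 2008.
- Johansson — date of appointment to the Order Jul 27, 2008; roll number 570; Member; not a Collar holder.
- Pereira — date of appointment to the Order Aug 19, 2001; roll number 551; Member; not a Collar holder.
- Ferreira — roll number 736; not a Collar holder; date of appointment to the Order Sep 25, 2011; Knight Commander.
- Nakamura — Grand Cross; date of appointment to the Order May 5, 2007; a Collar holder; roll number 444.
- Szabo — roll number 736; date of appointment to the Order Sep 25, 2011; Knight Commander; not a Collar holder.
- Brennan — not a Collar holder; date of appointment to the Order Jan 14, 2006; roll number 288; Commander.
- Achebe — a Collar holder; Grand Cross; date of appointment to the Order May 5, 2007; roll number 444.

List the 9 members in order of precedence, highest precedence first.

By the first rule: Achebe and Nakamura (both a Collar holder); then Ferreira, Szabo, Johansson, Lund, Brennan, Vance and Pereira (each not a Collar holder).
Achebe and Nakamura both have date of appointment to the Order May 5, 2007, so the next rule applies.
Achebe and Nakamura are each Grand Cross, so the next rule applies.
Achebe and Nakamura both have roll number 444, so the next rule applies.
Among Achebe and Nakamura, alphabetically by surname: Achebe before Nakamura.
Among Ferreira, Szabo, Johansson, Lund, Brennan, Vance and Pereira, by date of appointment to the Order (later first): Ferreira and Szabo (Sep 25, 2011) before Johansson and Lund (Jul 27, 2008) before Brennan (Jan 14, 2006) before Vance (Jul 2, 2002) before Pereira (Aug 19, 2001).
Ferreira and Szabo are each Knight Commander, so the next rule applies.
Ferreira and Szabo both have roll number 736, so the next rule applies.
Among Ferreira and Szabo, alphabetically by surname: Ferreira before Szabo.
Johansson and Lund are each Member, so the next rule applies.
Johansson and Lund both have roll number 570, so the next rule applies.
Among Johansson and Lund, alphabetically by surname: Johansson before Lund.
Full order: Achebe, Nakamura, Ferreira, Szabo, Johansson, Lund, Brennan, Vance, Pereira.

Achebe, Nakamura, Ferreira, Szabo, Johansson, Lund, Brennan, Vance, Pereira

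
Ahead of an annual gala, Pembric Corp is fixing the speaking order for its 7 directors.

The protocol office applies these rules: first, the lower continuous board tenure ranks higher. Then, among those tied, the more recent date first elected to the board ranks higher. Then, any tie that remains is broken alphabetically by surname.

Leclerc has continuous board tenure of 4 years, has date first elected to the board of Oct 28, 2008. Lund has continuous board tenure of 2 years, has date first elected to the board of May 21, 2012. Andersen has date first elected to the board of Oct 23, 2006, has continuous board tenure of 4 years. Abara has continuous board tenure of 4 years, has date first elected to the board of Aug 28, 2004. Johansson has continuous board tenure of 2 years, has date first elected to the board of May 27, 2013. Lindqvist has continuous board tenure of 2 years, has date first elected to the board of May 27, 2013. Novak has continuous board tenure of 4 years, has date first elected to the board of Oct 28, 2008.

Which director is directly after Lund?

Leclerc

By continuous board tenure (lower first): Johansson, Lindqvist and Lund (each 2 years); then Leclerc, Novak, Andersen and Abara (each 4 years).
Among Johansson, Lindqvist and Lund, by date first elected to the board (later first): Johansson and Lindqvist (May 27, 2013) before Lund (May 21, 2012).
Among Johansson and Lindqvist, alphabetically by surname: Johansson before Lindqvist.
Among Leclerc, Novak, Andersen and Abara, by date first elected to the board (later first): Leclerc and Novak (Oct 28, 2008) before Andersen (Oct 23, 2006) before Abara (Aug 28, 2004).
Among Leclerc and Novak, alphabetically by surname: Leclerc before Novak.
Order: Johansson, Lindqvist, Lund, Leclerc, Novak, Andersen, Abara.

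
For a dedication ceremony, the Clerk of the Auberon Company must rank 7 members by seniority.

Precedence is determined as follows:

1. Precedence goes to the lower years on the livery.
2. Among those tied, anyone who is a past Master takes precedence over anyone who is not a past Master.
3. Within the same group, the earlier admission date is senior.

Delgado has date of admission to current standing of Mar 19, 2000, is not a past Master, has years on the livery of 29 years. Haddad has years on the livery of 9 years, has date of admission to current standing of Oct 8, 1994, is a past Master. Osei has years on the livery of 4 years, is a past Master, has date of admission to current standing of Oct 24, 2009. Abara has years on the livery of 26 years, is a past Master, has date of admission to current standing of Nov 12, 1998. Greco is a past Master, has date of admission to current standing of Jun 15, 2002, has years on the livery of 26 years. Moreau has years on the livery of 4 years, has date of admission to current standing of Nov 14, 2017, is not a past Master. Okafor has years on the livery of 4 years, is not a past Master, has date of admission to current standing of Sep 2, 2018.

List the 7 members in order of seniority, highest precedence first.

Osei, Moreau, Okafor, Haddad, Abara, Greco, Delgado

By years on the livery (lower first): Osei, Moreau and Okafor (each 4 years); then Haddad (9 years); then Abara and Greco (both 26 years); then Delgado (29 years).
Among Osei, Moreau and Okafor, a past Master before not a past Master: Osei (a past Master) before Moreau and Okafor (not a past Master).
Among Moreau and Okafor, by date of admission to current standing (earlier first): Moreau (Nov 14, 2017) before Okafor (Sep 2, 2018).
Abara and Greco are each a past Master, so the next rule applies.
Among Abara and Greco, by date of admission to current standing (earlier first): Abara (Nov 12, 1998) before Greco (Jun 15, 2002).
Full order: Osei, Moreau, Okafor, Haddad, Abara, Greco, Delgado.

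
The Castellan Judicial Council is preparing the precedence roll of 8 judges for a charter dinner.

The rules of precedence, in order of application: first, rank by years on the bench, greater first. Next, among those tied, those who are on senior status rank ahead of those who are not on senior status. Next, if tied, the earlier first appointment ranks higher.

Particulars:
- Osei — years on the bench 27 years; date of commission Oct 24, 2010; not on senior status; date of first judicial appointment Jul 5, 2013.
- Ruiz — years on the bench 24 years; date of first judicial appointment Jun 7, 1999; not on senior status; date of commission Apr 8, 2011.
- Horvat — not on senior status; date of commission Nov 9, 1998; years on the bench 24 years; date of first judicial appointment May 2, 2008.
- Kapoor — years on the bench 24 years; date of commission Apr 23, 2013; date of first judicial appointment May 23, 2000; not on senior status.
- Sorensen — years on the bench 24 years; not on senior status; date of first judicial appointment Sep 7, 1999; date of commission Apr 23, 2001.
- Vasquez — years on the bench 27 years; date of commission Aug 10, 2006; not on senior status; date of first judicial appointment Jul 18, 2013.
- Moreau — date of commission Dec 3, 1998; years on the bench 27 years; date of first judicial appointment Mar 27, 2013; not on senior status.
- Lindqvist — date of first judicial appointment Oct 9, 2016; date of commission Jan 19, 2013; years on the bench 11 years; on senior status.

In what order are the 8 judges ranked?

By years on the bench (higher first): Moreau, Osei and Vasquez (each 27 years); then Ruiz, Sorensen, Kapoor and Horvat (each 24 years); then Lindqvist (11 years).
Moreau, Osei and Vasquez are each not on senior status, so the next rule applies.
Among Moreau, Osei and Vasquez, by date of first judicial appointment (earlier first): Moreau (Mar 27, 2013) before Osei (Jul 5, 2013) before Vasquez (Jul 18, 2013).
Ruiz, Sorensen, Kapoor and Horvat are each not on senior status, so the next rule applies.
Among Ruiz, Sorensen, Kapoor and Horvat, by date of first judicial appointment (earlier first): Ruiz (Jun 7, 1999) before Sorensen (Sep 7, 1999) before Kapoor (May 23, 2000) before Horvat (May 2, 2008).
Full order: Moreau, Osei, Vasquez, Ruiz, Sorensen, Kapoor, Horvat, Lindqvist.

Moreau, Osei, Vasquez, Ruiz, Sorensen, Kapoor, Horvat, Lindqvist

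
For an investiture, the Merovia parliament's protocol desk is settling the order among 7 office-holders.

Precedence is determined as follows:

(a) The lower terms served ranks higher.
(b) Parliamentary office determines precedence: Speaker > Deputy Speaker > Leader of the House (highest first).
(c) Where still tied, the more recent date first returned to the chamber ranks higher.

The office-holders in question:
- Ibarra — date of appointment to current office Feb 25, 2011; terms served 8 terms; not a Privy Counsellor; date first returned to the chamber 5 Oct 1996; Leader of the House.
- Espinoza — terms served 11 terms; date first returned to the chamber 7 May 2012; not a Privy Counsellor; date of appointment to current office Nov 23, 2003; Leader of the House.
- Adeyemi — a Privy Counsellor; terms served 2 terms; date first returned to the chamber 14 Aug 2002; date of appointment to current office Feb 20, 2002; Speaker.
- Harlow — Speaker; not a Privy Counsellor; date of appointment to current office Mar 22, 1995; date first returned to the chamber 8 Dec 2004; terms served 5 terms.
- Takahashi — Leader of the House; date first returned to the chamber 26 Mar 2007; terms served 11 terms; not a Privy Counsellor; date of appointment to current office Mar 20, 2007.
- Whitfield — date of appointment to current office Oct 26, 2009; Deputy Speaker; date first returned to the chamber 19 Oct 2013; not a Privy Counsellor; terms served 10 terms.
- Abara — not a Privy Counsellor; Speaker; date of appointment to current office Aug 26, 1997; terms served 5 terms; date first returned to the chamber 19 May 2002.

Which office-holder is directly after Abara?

Ibarra

By terms served (lower first): Adeyemi (2 terms); then Harlow and Abara (both 5 terms); then Ibarra (8 terms); then Whitfield (10 terms); then Espinoza and Takahashi (both 11 terms).
Harlow and Abara are each Speaker, so the next rule applies.
Among Harlow and Abara, by date first returned to the chamber (later first): Harlow (8 Dec 2004) before Abara (19 May 2002).
Espinoza and Takahashi are each Leader of the House, so the next rule applies.
Among Espinoza and Takahashi, by date first returned to the chamber (later first): Espinoza (7 May 2012) before Takahashi (26 Mar 2007).
Order: Adeyemi, Harlow, Abara, Ibarra, Whitfield, Espinoza, Takahashi.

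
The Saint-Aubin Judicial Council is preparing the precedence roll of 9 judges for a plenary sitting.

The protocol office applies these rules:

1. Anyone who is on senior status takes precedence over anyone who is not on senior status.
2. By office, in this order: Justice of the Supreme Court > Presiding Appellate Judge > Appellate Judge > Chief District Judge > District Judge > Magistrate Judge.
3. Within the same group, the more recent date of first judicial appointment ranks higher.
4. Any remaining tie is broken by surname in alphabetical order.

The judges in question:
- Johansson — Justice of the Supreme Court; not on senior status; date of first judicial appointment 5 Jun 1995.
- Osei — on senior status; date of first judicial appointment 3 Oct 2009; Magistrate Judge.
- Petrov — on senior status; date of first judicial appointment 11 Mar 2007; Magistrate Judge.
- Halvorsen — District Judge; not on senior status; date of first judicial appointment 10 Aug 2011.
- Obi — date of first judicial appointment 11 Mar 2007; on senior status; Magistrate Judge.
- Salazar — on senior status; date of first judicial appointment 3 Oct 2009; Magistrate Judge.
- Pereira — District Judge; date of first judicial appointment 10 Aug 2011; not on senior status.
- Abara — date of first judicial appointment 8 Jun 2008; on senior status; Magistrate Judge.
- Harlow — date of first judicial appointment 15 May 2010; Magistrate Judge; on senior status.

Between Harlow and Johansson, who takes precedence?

Harlow

By the first rule: Harlow, Osei, Salazar, Abara, Obi and Petrov (each on senior status); then Johansson, Halvorsen and Pereira (each not on senior status).
Harlow, Osei, Salazar, Abara, Obi and Petrov are each Magistrate Judge, so the next rule applies.
Among Harlow, Osei, Salazar, Abara, Obi and Petrov, by date of first judicial appointment (later first): Harlow (15 May 2010) before Osei and Salazar (3 Oct 2009) before Abara (8 Jun 2008) before Obi and Petrov (11 Mar 2007).
Among Osei and Salazar, alphabetically by surname: Osei before Salazar.
Among Obi and Petrov, alphabetically by surname: Obi before Petrov.
Among Johansson, Halvorsen and Pereira, by office: Johansson (Justice of the Supreme Court) before Halvorsen and Pereira (District Judge).
Halvorsen and Pereira both have date of first judicial appointment 10 Aug 2011, so the next rule applies.
Among Halvorsen and Pereira, alphabetically by surname: Halvorsen before Pereira.
So Harlow takes precedence.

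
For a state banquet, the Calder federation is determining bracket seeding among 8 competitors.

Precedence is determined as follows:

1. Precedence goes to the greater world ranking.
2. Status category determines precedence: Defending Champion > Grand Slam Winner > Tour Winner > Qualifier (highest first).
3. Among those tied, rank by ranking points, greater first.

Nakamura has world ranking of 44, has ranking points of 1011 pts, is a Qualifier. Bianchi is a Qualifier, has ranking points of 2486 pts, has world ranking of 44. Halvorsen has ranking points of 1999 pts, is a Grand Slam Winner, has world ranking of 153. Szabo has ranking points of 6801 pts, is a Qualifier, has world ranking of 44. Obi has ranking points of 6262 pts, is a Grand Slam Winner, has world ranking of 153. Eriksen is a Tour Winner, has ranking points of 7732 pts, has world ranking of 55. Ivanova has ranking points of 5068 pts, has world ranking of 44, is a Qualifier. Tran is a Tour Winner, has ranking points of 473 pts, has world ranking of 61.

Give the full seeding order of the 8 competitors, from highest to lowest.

Obi, Halvorsen, Tran, Eriksen, Szabo, Ivanova, Bianchi, Nakamura

By world ranking (higher first): Obi and Halvorsen (both 153); then Tran (61); then Eriksen (55); then Szabo, Ivanova, Bianchi and Nakamura (each 44).
Obi and Halvorsen are each Grand Slam Winner, so the next rule applies.
Among Obi and Halvorsen, by ranking points (higher first): Obi (6262 pts) before Halvorsen (1999 pts).
Szabo, Ivanova, Bianchi and Nakamura are each Qualifier, so the next rule applies.
Among Szabo, Ivanova, Bianchi and Nakamura, by ranking points (higher first): Szabo (6801 pts) before Ivanova (5068 pts) before Bianchi (2486 pts) before Nakamura (1011 pts).
Full order: Obi, Halvorsen, Tran, Eriksen, Szabo, Ivanova, Bianchi, Nakamura.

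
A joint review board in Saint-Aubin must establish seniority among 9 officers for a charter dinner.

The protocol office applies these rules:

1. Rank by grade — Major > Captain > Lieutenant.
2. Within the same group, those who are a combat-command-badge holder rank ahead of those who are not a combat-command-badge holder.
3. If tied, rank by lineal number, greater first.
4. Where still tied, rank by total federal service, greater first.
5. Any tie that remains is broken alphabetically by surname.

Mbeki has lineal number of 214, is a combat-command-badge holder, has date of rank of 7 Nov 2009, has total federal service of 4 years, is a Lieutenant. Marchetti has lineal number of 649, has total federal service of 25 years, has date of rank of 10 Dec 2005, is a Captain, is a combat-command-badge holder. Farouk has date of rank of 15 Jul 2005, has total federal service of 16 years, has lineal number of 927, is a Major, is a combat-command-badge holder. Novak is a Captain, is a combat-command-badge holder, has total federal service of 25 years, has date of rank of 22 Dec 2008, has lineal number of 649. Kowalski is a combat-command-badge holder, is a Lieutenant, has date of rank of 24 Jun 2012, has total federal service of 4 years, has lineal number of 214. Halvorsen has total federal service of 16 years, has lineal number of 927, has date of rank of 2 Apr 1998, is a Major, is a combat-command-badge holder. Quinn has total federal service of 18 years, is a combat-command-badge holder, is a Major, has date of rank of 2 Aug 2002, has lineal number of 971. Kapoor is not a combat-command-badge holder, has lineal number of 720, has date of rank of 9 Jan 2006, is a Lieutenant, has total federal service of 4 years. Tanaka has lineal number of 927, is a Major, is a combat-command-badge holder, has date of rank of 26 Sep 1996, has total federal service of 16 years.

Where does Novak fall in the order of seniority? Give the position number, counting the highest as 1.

6

By grade: Quinn, Farouk, Halvorsen and Tanaka (Major); then Marchetti and Novak (Captain); then Kowalski, Mbeki and Kapoor (Lieutenant).
Quinn, Farouk, Halvorsen and Tanaka are each a combat-command-badge holder, so the next rule applies.
Among Quinn, Farouk, Halvorsen and Tanaka, by lineal number (higher first): Quinn (971) before Farouk, Halvorsen and Tanaka (927).
Farouk, Halvorsen and Tanaka all have total federal service 16 years, so the next rule applies.
Among Farouk, Halvorsen and Tanaka, alphabetically by surname: Farouk before Halvorsen before Tanaka.
Marchetti and Novak are each a combat-command-badge holder, so the next rule applies.
Marchetti and Novak both have lineal number 649, so the next rule applies.
Marchetti and Novak both have total federal service 25 years, so the next rule applies.
Among Marchetti and Novak, alphabetically by surname: Marchetti before Novak.
Among Kowalski, Mbeki and Kapoor, a combat-command-badge holder before not a combat-command-badge holder: Kowalski and Mbeki (a combat-command-badge holder) before Kapoor (not a combat-command-badge holder).
Kowalski and Mbeki both have lineal number 214, so the next rule applies.
Kowalski and Mbeki both have total federal service 4 years, so the next rule applies.
Among Kowalski and Mbeki, alphabetically by surname: Kowalski before Mbeki.
Order: Quinn, Farouk, Halvorsen, Tanaka, Marchetti, Novak, Kowalski, Mbeki, Kapoor. So position 6.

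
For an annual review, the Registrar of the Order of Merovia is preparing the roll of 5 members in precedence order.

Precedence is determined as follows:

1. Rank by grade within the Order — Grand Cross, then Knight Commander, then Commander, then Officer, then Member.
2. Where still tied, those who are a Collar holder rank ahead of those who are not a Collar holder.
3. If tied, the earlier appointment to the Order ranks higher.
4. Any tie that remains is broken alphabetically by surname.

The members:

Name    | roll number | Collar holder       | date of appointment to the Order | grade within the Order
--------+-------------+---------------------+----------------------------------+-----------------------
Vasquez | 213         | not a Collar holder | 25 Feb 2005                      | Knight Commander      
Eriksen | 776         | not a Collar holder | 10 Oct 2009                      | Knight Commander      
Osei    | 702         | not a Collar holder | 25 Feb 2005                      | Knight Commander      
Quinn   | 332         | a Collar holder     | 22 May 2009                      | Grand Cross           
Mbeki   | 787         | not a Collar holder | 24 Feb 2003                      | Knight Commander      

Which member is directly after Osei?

Vasquez

By grade within the Order: Quinn (Grand Cross); then Mbeki, Osei, Vasquez and Eriksen (Knight Commander).
Mbeki, Osei, Vasquez and Eriksen are each not a Collar holder, so the next rule applies.
Among Mbeki, Osei, Vasquez and Eriksen, by date of appointment to the Order (earlier first): Mbeki (24 Feb 2003) before Osei and Vasquez (25 Feb 2005) before Eriksen (10 Oct 2009).
Among Osei and Vasquez, alphabetically by surname: Osei before Vasquez.
Order: Quinn, Mbeki, Osei, Vasquez, Eriksen.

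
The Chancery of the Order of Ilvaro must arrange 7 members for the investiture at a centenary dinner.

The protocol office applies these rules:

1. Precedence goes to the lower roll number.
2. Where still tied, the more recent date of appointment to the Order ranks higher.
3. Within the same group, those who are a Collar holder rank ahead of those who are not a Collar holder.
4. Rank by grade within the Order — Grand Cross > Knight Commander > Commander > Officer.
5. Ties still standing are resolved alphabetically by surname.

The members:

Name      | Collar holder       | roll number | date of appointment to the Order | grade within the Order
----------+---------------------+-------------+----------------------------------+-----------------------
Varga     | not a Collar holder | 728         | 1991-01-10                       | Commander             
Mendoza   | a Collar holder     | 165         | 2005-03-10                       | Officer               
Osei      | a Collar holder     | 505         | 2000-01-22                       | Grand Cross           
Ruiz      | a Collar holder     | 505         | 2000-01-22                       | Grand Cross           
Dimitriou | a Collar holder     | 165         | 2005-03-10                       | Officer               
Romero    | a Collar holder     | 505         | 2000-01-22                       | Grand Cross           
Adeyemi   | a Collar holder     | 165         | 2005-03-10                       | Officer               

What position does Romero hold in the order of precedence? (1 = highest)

5

By roll number (lower first): Adeyemi, Dimitriou and Mendoza (each 165); then Osei, Romero and Ruiz (each 505); then Varga (728).
Adeyemi, Dimitriou and Mendoza all have date of appointment to the Order 2005-03-10, so the next rule applies.
Adeyemi, Dimitriou and Mendoza are each a Collar holder, so the next rule applies.
Adeyemi, Dimitriou and Mendoza are each Officer, so the next rule applies.
Among Adeyemi, Dimitriou and Mendoza, alphabetically by surname: Adeyemi before Dimitriou before Mendoza.
Osei, Romero and Ruiz all have date of appointment to the Order 2000-01-22, so the next rule applies.
Osei, Romero and Ruiz are each a Collar holder, so the next rule applies.
Osei, Romero and Ruiz are each Grand Cross, so the next rule applies.
Among Osei, Romero and Ruiz, alphabetically by surname: Osei before Romero before Ruiz.
Order: Adeyemi, Dimitriou, Mendoza, Osei, Romero, Ruiz, Varga. So position 5.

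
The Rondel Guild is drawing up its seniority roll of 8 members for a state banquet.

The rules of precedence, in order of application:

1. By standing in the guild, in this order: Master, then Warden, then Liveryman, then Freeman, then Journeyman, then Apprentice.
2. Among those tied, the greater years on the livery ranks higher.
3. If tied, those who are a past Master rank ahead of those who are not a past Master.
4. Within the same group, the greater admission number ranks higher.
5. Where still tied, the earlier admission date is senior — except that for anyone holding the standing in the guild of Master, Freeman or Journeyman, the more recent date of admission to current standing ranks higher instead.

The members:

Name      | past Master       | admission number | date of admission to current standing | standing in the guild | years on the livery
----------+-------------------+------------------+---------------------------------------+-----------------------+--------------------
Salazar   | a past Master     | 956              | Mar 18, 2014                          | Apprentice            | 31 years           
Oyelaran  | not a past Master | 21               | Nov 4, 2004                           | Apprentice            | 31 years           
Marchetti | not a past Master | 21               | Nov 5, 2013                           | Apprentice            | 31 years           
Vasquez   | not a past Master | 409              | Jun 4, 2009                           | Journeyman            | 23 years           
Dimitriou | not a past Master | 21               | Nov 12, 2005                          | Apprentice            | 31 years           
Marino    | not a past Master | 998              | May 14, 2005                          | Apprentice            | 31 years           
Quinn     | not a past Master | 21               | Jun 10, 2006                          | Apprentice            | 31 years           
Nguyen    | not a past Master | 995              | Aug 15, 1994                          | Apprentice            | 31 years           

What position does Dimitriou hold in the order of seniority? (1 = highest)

6

By standing in the guild: Vasquez (Journeyman); then Salazar, Marino, Nguyen, Oyelaran, Dimitriou, Quinn and Marchetti (Apprentice).
Salazar, Marino, Nguyen, Oyelaran, Dimitriou, Quinn and Marchetti all have years on the livery 31 years, so the next rule applies.
Among Salazar, Marino, Nguyen, Oyelaran, Dimitriou, Quinn and Marchetti, a past Master before not a past Master: Salazar (a past Master) before Marino, Nguyen, Oyelaran, Dimitriou, Quinn and Marchetti (not a past Master).
Among Marino, Nguyen, Oyelaran, Dimitriou, Quinn and Marchetti, by admission number (higher first): Marino (998) before Nguyen (995) before Oyelaran, Dimitriou, Quinn and Marchetti (21).
Among Oyelaran, Dimitriou, Quinn and Marchetti, by date of admission to current standing (earlier first): Oyelaran (Nov 4, 2004) before Dimitriou (Nov 12, 2005) before Quinn (Jun 10, 2006) before Marchetti (Nov 5, 2013).
Order: Vasquez, Salazar, Marino, Nguyen, Oyelaran, Dimitriou, Quinn, Marchetti. So position 6.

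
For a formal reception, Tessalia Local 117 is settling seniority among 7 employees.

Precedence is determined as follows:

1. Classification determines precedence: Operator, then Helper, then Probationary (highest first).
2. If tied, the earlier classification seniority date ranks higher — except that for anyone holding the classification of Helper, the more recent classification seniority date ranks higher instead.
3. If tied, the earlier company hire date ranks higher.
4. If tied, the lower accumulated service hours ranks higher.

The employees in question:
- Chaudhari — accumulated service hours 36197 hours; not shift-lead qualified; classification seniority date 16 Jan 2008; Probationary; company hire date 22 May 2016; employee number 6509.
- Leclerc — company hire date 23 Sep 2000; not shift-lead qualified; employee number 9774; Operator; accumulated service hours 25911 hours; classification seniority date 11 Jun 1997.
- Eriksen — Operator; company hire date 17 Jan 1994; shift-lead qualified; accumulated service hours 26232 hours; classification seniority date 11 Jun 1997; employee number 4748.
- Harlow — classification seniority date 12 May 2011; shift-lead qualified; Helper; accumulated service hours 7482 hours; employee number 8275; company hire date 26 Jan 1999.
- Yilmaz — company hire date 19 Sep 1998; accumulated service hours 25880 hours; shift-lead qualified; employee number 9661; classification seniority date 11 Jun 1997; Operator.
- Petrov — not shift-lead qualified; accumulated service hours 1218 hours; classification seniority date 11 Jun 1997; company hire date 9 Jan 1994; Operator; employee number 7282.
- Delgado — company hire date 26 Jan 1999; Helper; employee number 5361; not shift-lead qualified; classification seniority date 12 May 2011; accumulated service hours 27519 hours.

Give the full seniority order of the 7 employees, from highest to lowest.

Petrov, Eriksen, Yilmaz, Leclerc, Harlow, Delgado, Chaudhari

By classification: Petrov, Eriksen, Yilmaz and Leclerc (Operator); then Harlow and Delgado (Helper); then Chaudhari (Probationary).
Petrov, Eriksen, Yilmaz and Leclerc all have classification seniority date 11 Jun 1997, so the next rule applies.
Among Petrov, Eriksen, Yilmaz and Leclerc, by company hire date (earlier first): Petrov (9 Jan 1994) before Eriksen (17 Jan 1994) before Yilmaz (19 Sep 1998) before Leclerc (23 Sep 2000).
Harlow and Delgado both have classification seniority date 12 May 2011, so the next rule applies.
Harlow and Delgado both have company hire date 26 Jan 1999, so the next rule applies.
Among Harlow and Delgado, by accumulated service hours (lower first): Harlow (7482 hours) before Delgado (27519 hours).
Full order: Petrov, Eriksen, Yilmaz, Leclerc, Harlow, Delgado, Chaudhari.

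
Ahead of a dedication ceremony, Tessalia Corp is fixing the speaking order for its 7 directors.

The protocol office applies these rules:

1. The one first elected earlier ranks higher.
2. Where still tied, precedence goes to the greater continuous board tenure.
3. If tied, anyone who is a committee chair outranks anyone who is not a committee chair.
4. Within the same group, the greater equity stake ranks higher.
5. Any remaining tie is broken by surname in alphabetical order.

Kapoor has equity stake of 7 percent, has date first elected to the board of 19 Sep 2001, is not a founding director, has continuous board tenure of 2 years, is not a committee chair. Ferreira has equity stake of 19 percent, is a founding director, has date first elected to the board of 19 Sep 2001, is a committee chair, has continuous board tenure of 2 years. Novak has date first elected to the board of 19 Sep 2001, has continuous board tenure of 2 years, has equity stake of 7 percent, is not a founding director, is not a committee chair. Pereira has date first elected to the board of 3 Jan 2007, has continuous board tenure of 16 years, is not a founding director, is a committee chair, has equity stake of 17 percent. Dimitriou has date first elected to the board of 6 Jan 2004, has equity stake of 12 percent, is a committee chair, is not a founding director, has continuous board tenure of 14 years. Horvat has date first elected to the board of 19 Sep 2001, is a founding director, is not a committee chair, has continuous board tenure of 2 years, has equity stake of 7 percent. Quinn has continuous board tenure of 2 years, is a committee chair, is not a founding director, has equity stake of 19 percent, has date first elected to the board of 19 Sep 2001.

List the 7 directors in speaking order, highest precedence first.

Ferreira, Quinn, Horvat, Kapoor, Novak, Dimitriou, Pereira

By date first elected to the board (earlier first): Ferreira, Quinn, Horvat, Kapoor and Novak (each 19 Sep 2001); then Dimitriou (6 Jan 2004); then Pereira (3 Jan 2007).
Ferreira, Quinn, Horvat, Kapoor and Novak all have continuous board tenure 2 years, so the next rule applies.
Among Ferreira, Quinn, Horvat, Kapoor and Novak, a committee chair before not a committee chair: Ferreira and Quinn (a committee chair) before Horvat, Kapoor and Novak (not a committee chair).
Ferreira and Quinn both have equity stake 19 percent, so the next rule applies.
Among Ferreira and Quinn, alphabetically by surname: Ferreira before Quinn.
Horvat, Kapoor and Novak all have equity stake 7 percent, so the next rule applies.
Among Horvat, Kapoor and Novak, alphabetically by surname: Horvat before Kapoor before Novak.
Full order: Ferreira, Quinn, Horvat, Kapoor, Novak, Dimitriou, Pereira.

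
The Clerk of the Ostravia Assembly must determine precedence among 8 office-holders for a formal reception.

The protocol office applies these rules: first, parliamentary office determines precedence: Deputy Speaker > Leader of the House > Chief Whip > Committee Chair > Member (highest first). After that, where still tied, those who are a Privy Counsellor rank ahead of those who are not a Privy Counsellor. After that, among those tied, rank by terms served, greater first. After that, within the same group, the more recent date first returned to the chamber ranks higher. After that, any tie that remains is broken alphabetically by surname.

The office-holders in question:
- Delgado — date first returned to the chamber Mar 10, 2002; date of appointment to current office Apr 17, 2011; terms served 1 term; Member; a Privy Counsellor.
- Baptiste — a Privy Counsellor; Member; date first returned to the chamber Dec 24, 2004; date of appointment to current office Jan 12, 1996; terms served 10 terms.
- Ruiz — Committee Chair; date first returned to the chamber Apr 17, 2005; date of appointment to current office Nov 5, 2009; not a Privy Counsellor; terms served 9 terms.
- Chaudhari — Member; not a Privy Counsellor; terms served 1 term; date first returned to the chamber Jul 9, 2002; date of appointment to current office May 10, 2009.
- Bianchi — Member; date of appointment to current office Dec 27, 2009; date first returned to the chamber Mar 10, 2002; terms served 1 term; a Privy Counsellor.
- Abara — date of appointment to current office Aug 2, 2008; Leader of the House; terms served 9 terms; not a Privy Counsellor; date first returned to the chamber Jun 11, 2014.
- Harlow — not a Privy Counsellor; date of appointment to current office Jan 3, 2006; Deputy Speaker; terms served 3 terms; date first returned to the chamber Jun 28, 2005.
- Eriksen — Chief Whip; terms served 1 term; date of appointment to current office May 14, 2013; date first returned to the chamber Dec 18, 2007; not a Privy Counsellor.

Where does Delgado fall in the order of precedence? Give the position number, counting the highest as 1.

7

By parliamentary office: Harlow (Deputy Speaker); then Abara (Leader of the House); then Eriksen (Chief Whip); then Ruiz (Committee Chair); then Baptiste, Bianchi, Delgado and Chaudhari (Member).
Among Baptiste, Bianchi, Delgado and Chaudhari, a Privy Counsellor before not a Privy Counsellor: Baptiste, Bianchi and Delgado (a Privy Counsellor) before Chaudhari (not a Privy Counsellor).
Among Baptiste, Bianchi and Delgado, by terms served (higher first): Baptiste (10 terms) before Bianchi and Delgado (1 term).
Bianchi and Delgado both have date first returned to the chamber Mar 10, 2002, so the next rule applies.
Among Bianchi and Delgado, alphabetically by surname: Bianchi before Delgado.
Order: Harlow, Abara, Eriksen, Ruiz, Baptiste, Bianchi, Delgado, Chaudhari. So position 7.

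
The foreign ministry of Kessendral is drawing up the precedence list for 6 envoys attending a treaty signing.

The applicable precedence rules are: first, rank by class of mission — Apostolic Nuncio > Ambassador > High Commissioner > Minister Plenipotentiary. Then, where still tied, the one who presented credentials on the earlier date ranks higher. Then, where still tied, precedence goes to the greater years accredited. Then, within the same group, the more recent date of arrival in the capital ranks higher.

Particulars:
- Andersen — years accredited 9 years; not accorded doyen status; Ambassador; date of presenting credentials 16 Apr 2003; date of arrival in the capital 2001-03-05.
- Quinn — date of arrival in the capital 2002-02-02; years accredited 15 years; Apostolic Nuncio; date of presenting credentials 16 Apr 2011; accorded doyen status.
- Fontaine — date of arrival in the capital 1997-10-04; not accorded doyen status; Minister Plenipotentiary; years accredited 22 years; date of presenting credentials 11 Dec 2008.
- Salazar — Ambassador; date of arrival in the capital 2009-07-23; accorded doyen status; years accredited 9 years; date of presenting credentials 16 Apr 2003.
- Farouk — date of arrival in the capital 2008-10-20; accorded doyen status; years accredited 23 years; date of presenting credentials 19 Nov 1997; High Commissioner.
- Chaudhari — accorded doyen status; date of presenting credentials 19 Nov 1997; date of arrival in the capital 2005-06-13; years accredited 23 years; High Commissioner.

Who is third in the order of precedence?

By class of mission: Quinn (Apostolic Nuncio); then Salazar and Andersen (Ambassador); then Farouk and Chaudhari (High Commissioner); then Fontaine (Minister Plenipotentiary).
Salazar and Andersen both have date of presenting credentials 16 Apr 2003, so the next rule applies.
Salazar and Andersen both have years accredited 9 years, so the next rule applies.
Among Salazar and Andersen, by date of arrival in the capital (later first): Salazar (2009-07-23) before Andersen (2001-03-05).
Farouk and Chaudhari both have date of presenting credentials 19 Nov 1997, so the next rule applies.
Farouk and Chaudhari both have years accredited 23 years, so the next rule applies.
Among Farouk and Chaudhari, by date of arrival in the capital (later first): Farouk (2008-10-20) before Chaudhari (2005-06-13).
Order: Quinn, Salazar, Andersen, Farouk, Chaudhari, Fontaine.

Andersen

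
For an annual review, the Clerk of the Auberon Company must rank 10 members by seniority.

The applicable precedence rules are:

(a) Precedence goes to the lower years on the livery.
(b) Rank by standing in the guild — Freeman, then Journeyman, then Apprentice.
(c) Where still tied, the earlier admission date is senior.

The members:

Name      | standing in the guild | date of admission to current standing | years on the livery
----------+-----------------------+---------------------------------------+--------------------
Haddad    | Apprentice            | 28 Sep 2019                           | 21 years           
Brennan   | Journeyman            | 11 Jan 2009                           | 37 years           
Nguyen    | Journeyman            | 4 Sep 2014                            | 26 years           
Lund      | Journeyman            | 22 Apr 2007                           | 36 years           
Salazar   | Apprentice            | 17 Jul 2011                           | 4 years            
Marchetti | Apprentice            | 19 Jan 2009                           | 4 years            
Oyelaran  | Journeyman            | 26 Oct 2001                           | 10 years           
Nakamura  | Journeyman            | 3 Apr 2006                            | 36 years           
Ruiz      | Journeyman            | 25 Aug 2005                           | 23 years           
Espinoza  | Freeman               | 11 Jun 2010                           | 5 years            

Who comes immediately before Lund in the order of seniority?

Nakamura

By years on the livery (lower first): Marchetti and Salazar (both 4 years); then Espinoza (5 years); then Oyelaran (10 years); then Haddad (21 years); then Ruiz (23 years); then Nguyen (26 years); then Nakamura and Lund (both 36 years); then Brennan (37 years).
Marchetti and Salazar are each Apprentice, so the next rule applies.
Among Marchetti and Salazar, by date of admission to current standing (earlier first): Marchetti (19 Jan 2009) before Salazar (17 Jul 2011).
Nakamura and Lund are each Journeyman, so the next rule applies.
Among Nakamura and Lund, by date of admission to current standing (earlier first): Nakamura (3 Apr 2006) before Lund (22 Apr 2007).
Order: Marchetti, Salazar, Espinoza, Oyelaran, Haddad, Ruiz, Nguyen, Nakamura, Lund, Brennan.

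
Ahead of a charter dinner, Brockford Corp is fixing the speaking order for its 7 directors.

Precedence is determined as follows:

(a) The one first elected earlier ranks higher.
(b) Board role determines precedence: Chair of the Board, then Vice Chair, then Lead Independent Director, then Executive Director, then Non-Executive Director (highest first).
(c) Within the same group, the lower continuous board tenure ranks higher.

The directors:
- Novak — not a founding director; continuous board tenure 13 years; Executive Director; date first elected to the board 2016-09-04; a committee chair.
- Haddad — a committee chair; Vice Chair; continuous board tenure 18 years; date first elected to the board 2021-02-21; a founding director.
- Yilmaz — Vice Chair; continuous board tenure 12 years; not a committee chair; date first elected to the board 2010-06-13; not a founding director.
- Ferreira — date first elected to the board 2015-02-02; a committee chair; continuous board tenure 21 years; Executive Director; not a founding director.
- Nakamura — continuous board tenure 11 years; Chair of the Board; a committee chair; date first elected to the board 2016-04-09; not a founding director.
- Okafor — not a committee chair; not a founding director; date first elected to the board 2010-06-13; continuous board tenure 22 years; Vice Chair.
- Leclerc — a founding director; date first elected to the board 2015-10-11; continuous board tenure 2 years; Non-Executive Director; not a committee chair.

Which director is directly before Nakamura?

Leclerc

By date first elected to the board (earlier first): Yilmaz and Okafor (both 2010-06-13); then Ferreira (2015-02-02); then Leclerc (2015-10-11); then Nakamura (2016-04-09); then Novak (2016-09-04); then Haddad (2021-02-21).
Yilmaz and Okafor are each Vice Chair, so the next rule applies.
Among Yilmaz and Okafor, by continuous board tenure (lower first): Yilmaz (12 years) before Okafor (22 years).
Order: Yilmaz, Okafor, Ferreira, Leclerc, Nakamura, Novak, Haddad.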